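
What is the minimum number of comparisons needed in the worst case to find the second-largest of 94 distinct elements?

Lower bound: finding the max needs 94-1 comparisons. By the adversary weight-doubling argument, the max must personally win >= ceil(log_2(94)) = 7 comparisons; the 2nd-largest is among those 7 losers, needing 7-1 more comparisons. Total >= 94-1 + 7-1 = 99. A balanced knockout tournament achieves this.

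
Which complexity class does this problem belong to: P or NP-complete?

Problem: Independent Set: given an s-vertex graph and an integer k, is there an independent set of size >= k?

This problem is NP-complete: complement of Clique (with k part of the input).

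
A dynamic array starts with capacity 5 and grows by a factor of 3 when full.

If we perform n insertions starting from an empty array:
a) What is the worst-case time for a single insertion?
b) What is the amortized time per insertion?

(a) Worst-case single insertion: O(n) -- when the array is full at capacity c, the resize copies all c elements, and c can be Theta(n).
(b) Resizes happen at sizes 5, 15, 45, ... Total copy cost for n insertions: 5 + 15 + ... = O(n) (geometric series with ratio 1/3). Amortized cost per insertion: O(n)/n = O(1).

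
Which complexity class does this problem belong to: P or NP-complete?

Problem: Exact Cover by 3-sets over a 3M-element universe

This problem is NP-complete: one of Karp's 21 NP-complete problems.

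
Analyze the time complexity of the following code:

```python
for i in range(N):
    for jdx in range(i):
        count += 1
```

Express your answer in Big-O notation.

Time complexity: O(n^2).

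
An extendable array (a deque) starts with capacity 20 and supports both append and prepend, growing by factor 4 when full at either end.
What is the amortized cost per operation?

Growth at either end copies all elements; capacities form a geometric sequence with ratio 4, so total copy cost over n operations is O(n) (two geometric series). Amortized O(1).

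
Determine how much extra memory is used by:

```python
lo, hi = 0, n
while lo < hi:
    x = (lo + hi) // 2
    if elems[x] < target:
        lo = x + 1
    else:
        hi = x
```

Space complexity: O(1).
Only a constant amount of auxiliary storage is used; nothing grows with n.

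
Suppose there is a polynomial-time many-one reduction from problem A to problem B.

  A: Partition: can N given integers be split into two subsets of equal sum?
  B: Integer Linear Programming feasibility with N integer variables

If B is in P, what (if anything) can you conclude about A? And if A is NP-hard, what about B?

A poly-time reduction A <=_p B means any A-instance can be transformed to a B-instance in poly time.
If B is in P: compose the reduction with B's poly-time algorithm to solve A in poly time, so A is in P.
If A is NP-hard: every NP problem reduces to A, which reduces to B; composing reductions, every NP problem reduces to B, so B is NP-hard.
(Here in fact A is NP-complete and B is NP-complete.)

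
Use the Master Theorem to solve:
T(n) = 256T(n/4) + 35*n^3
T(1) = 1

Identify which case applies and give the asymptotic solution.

a=256, b=4, f(n)=35*n^3.
log_4(256) = 4 > 3.
Since f(n) = O(n^3) is polynomially smaller than n^4, Case 1 applies.
T(n) = Theta(n^4).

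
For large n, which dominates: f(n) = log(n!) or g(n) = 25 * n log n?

f(n) = log(n!) and g(n) = 25 * n log n are Theta of each other: Stirling: log(n!) = n log n - n + O(log n) = Theta(n log n); the constant 25 doesn't change the Theta class.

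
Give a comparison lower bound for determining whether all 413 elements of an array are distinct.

In the algebraic decision-tree model, the YES region for element distinctness on 413 elements has 413! connected components (one per ordering). Ben-Or's theorem then gives a lower bound of Omega(log(n!)) = Omega(n log n).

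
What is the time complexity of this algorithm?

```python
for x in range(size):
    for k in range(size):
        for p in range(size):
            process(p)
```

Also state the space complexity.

Time complexity: O(n^3).
Space complexity: O(1).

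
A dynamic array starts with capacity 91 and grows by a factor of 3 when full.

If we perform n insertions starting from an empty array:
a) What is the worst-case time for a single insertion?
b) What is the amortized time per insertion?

(a) Worst-case single insertion: O(n) -- when the array is full at capacity c, the resize copies all c elements, and c can be Theta(n).
(b) Resizes happen at sizes 91, 273, 819, ... Total copy cost for n insertions: 91 + 273 + ... = O(n) (geometric series with ratio 1/3). Amortized cost per insertion: O(n)/n = O(1).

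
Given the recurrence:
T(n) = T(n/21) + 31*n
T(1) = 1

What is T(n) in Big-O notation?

Geometric series: 31*n*(1 + 1/21 + 1/21^2 + ...) = O(n). T(n) = O(n).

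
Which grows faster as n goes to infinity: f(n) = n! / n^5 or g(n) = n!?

g(n) = n! grows faster: the ratio n!/(n!/n^5) = n^5 -> infinity.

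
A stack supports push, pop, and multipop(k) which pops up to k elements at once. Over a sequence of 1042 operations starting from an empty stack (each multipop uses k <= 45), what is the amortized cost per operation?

Each element is pushed exactly once and popped at most once (whether by pop or as part of a multipop). So the total number of individual pops over the whole sequence is at most the number of pushes, which is at most 1042. Total work <= 2 * 1042, hence O(1) amortized per operation.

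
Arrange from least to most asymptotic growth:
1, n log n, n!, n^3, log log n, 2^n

Ordered by growth rate: 1 < log log n < n log n < n^3 < 2^n < n!.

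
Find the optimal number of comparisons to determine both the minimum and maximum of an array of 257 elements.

Naive approach: 512 comparisons (256 for max + 256 for min).
Optimal: Compare elements in pairs first (floor(n/2) = 128 comparisons), then find max among winners and min among losers (128 comparisons each).
Total: ceil(3n/2) - 2 = 384 comparisons. An adversary argument shows this is also a lower bound.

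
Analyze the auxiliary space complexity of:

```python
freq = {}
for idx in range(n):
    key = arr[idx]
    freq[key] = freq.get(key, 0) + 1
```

Space complexity: O(n).
Auxiliary storage grows linearly with the input size n in the worst case.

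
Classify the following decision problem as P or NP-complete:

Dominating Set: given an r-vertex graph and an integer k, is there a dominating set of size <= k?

This problem is NP-complete: reduces from Set Cover (with k part of the input).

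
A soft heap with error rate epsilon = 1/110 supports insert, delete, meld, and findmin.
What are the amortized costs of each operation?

Soft heaps (Chazelle) allow up to an epsilon = 1/110 fraction of elements to have corrupted (raised) keys. Insert is O(log(1/epsilon)) = O(log 110) amortized -- the structure maintains heap-ordered binary trees of rank bounded by O(log(1/epsilon)). Meld concatenates root lists: O(1) amortized. Delete and findmin are O(1) amortized.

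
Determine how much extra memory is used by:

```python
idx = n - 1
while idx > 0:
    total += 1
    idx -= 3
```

Space complexity: O(1).
Only a constant amount of auxiliary storage is used; nothing grows with n.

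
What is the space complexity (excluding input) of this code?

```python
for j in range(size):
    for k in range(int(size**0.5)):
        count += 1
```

Space complexity: O(1).
Only a constant amount of auxiliary storage is used; nothing grows with n.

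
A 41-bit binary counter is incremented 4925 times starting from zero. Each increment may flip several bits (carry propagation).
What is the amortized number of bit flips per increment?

Bit i flips on every 2^i-th increment, so over 4925 increments bit i flips floor(4925/2^i) times. Summing over i: total flips < 2 * 4925. Amortized: < 2 = O(1) per increment.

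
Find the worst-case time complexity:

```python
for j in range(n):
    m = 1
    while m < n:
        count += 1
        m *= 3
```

Time complexity: O(n log n).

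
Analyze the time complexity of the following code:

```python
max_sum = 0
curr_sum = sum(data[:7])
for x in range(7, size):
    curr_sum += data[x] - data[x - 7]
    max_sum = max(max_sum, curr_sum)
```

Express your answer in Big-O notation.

Time complexity: O(n).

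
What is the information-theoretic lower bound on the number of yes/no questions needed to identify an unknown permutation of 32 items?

There are 32! = 263130836933693530167218012160000000 permutations. Each yes/no question gives at most 1 bit, so at least ceil(log_2(263130836933693530167218012160000000)) = 118 questions are needed.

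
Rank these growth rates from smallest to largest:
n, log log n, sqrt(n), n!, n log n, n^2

Ordered by growth rate: log log n < sqrt(n) < n < n log n < n^2 < n!.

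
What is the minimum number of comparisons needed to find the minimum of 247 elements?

Finding the minimum requires 246 comparisons, identical reasoning to finding the maximum. Each comparison eliminates one candidate.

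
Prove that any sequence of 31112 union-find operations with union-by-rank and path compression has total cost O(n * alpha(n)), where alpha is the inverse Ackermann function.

Using Tarjan's analysis with rank-based potential function. Union-by-rank keeps tree height O(log n). Path compression flattens paths during find. For n = 31112 operations, total cost is O(n * alpha(n)), effectively O(n) since alpha grows incredibly slowly.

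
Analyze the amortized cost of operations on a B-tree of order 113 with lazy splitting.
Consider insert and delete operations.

In a B-tree of order 113, a node splits when it has 113 keys. With lazy splitting, we use potential Phi = number of full nodes + number of near-empty nodes. Each split costs O(1) but reduces potential. Between splits, at least 56 insertions must occur in that node. Amortized structural cost is O(1) per operation, plus O(log_113 n) traversal.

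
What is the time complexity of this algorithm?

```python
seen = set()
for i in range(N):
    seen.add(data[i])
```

Time complexity: O(n).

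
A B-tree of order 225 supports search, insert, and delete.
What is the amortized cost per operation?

B-tree of order 225 has height O(log_225 n). Each operation traverses the tree height. Splits during insert and merges during delete are O(1) each and occur at most once per level. Total cost per operation: O(log_225 n).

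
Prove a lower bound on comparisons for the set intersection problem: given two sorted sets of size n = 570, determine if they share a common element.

For two sorted arrays of size n = 570, any correct algorithm must examine Omega(n) elements. If fewer are examined, an adversary places a common element in an unexamined gap. A merge-based scan achieves O(n), so the bound is tight.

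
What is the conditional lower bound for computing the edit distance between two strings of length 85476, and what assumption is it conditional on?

Under SETH (the Strong Exponential Time Hypothesis), edit distance on length-85476 strings cannot be computed in O(n^(2-epsilon)) time for any epsilon > 0 (Backurs-Indyk). The reduction is from CNF-SAT via the orthogonal vectors problem.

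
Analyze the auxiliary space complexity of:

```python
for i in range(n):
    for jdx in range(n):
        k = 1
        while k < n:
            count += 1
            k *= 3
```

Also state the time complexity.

Space complexity: O(1).
Only a constant amount of auxiliary storage is used; nothing grows with n.
Time complexity: O(n^2 log n).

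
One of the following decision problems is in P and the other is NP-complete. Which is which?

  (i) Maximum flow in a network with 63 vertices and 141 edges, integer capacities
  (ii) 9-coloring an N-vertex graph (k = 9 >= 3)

(i) is P: Edmonds-Karp / push-relabel run in polynomial time.
(ii) is NP-complete: graph k-coloring for k>=3 is NP-complete by reduction from 3-SAT.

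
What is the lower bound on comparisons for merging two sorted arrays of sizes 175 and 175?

Adversary argument: with sizes 175 and 175 (differing by at most 1), interleave the two arrays so that every consecutive pair in the output comes from different inputs. Then each of the 349 adjacent output pairs must be directly compared, or the algorithm cannot determine their relative order. So 349 comparisons are necessary; standard merge achieves this.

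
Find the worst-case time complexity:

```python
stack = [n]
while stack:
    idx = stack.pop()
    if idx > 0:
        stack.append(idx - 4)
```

Time complexity: O(n).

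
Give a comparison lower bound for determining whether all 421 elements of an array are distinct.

In the algebraic decision-tree model, the YES region for element distinctness on 421 elements has 421! connected components (one per ordering). Ben-Or's theorem then gives a lower bound of Omega(log(n!)) = Omega(n log n).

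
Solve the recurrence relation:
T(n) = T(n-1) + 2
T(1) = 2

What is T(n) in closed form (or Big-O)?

Unrolling: T(n) = T(n-1) + 2 = T(n-2) + 2*2 = ... = T(1) + (n-1)*2 = 2 + (n-1)*2 = 2n.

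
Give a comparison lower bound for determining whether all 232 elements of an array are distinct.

In the algebraic decision-tree model, the YES region for element distinctness on 232 elements has 232! connected components (one per ordering). Ben-Or's theorem then gives a lower bound of Omega(log(n!)) = Omega(n log n).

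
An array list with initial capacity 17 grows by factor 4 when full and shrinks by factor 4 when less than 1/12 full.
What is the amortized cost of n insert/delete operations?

Using potential function Phi = |4*size - capacity|. Resizing costs are offset by potential release. Amortized O(1) per operation.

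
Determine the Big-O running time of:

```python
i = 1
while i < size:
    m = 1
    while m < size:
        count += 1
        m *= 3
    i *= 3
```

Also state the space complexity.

Time complexity: O(log^2 n).
Space complexity: O(1).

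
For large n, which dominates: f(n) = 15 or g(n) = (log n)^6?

g(n) = (log n)^6 grows faster: any unbounded function dominates a constant.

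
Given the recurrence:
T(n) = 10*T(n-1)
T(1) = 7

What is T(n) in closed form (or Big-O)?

Each step multiplies by 10. T(n) = T(1)*10^(n-1) = 7*10^(n-1).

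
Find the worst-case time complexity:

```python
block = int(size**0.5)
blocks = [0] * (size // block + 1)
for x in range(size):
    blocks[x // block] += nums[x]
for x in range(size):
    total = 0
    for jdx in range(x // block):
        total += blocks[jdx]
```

Time complexity: O(n * sqrt(n)).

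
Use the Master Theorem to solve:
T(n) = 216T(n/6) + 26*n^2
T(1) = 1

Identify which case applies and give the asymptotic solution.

a=216, b=6, f(n)=26*n^2.
log_6(216) = 3 > 2.
Since f(n) = O(n^2) is polynomially smaller than n^3, Case 1 applies.
T(n) = Theta(n^3).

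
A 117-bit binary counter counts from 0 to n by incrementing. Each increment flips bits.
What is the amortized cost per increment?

Bit i flips every 2^i increments. Total flips over n increments: sum_{i=0}^{117} n/2^i < 2n. Amortized cost: 2n/n = O(1).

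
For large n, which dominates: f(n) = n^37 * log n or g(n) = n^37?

f(n) = n^37 * log n grows faster: extra log n factor -> infinity.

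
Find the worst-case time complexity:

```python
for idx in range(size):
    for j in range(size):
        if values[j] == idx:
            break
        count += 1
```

Time complexity: O(n^2).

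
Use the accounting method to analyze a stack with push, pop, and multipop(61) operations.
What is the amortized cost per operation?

Assign 2 credits per push (1 for the push, 1 saved for a future pop). Each pop or element popped by multipop(61) uses 1 saved credit. Total credits never go negative, so amortized cost is O(1).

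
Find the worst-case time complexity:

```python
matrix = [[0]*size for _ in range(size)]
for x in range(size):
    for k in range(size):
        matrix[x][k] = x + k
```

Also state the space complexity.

Time complexity: O(n^2).
Space complexity: O(n^2).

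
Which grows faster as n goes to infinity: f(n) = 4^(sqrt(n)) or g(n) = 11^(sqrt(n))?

g(n) = 11^(sqrt(n)) grows faster: ratio is (11/4)^(sqrt(n)) -> infinity since 11/4 > 1.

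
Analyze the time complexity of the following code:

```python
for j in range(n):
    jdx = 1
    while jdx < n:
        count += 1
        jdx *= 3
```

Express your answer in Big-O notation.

Time complexity: O(n log n).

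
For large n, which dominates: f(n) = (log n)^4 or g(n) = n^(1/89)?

g(n) = n^(1/89) grows faster: any positive power of n dominates any polylog.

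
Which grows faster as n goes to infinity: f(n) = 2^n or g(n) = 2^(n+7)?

f(n) = 2^n and g(n) = 2^(n+7) are Theta of each other: 2^(n+7) = 2^7 * 2^n = Theta(2^n).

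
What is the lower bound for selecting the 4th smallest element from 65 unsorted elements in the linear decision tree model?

Selecting the 4th smallest of 65 elements requires Omega(n) comparisons. Every element must be compared at least once. The BFPRT algorithm achieves O(n), making this tight.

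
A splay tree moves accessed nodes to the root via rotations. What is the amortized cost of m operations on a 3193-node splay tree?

Using a potential function Phi = sum of log(size of subtree) for each node, each splay operation has amortized cost O(log n) where n = 3193. Bad individual operations (O(n)) are offset by decreased potential.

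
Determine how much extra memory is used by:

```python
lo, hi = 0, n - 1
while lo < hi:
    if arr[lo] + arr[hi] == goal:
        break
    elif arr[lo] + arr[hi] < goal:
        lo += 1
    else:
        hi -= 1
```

Space complexity: O(1).
Only a constant amount of auxiliary storage is used; nothing grows with n.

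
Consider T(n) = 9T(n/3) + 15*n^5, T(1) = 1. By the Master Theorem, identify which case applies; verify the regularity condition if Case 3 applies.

a=9, b=3, f(n)=15*n^5.
log_3(9) = 2 < 5.
f(n) = Omega(n^(2+epsilon)) for some epsilon > 0, so Case 3 is the candidate.
Regularity: a*f(n/b) = 9*15*(n/3)^5 = (9/243)*15*n^5 <= c*f(n) with c = 9/243 < 1. Satisfied.
Case 3: T(n) = Theta(n^5).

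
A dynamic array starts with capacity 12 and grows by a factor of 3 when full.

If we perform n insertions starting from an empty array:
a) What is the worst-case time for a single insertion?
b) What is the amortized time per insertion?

(a) Worst-case single insertion: O(n) -- when the array is full at capacity c, the resize copies all c elements, and c can be Theta(n).
(b) Resizes happen at sizes 12, 36, 108, ... Total copy cost for n insertions: 12 + 36 + ... = O(n) (geometric series with ratio 1/3). Amortized cost per insertion: O(n)/n = O(1).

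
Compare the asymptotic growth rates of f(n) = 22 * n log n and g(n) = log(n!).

f(n) = 22 * n log n and g(n) = log(n!) are Theta of each other: Stirling: log(n!) = n log n - n + O(log n) = Theta(n log n); the constant 22 doesn't change the Theta class.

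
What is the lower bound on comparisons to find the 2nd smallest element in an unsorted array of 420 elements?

Finding the 2nd smallest of 420 elements requires Omega(n) comparisons. Every element must participate in at least one comparison; otherwise it could be the 2nd smallest.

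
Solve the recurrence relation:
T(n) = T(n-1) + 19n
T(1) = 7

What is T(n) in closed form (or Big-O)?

Unrolling: T(n) = 7 + 19*(2 + 3 + ... + n) = 7 + 19*(n(n+1)/2 - 1) = O(n^2).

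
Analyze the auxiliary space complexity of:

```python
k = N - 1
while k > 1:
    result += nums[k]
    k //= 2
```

Space complexity: O(1).
Only a constant amount of auxiliary storage is used; nothing grows with n.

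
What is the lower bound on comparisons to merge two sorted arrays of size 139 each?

To merge two sorted arrays of size 139, we need at least 277 comparisons in the worst case. An adversary can force every element to be compared.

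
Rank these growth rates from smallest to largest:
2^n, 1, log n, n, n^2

Ordered by growth rate: 1 < log n < n < n^2 < 2^n.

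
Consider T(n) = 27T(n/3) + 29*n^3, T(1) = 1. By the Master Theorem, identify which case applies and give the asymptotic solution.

a=27, b=3, f(n)=29*n^3.
log_3(27) = 3, so n^(log_b(a)) = n^3.
f(n) = Theta(n^3), so Case 2 applies.
T(n) = Theta(n^3 log n).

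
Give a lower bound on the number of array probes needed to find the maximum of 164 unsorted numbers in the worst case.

Adversary: any unprobed cell could hold a value larger than everything seen so far. If fewer than 164 cells are probed, the adversary places the max in an unprobed cell. So all 164 cells must be examined; together with 164-1 comparisons this is tight.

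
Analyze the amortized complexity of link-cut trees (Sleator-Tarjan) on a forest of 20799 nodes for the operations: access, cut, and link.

Link-cut trees represent the forest using splay trees over preferred paths. With potential Phi = sum over nodes of log(size of virtual subtree), each access on 20799 nodes is O(log 20799) = O(log n) amortized by the splay-tree access lemma. Cut and link are O(1) plus one access.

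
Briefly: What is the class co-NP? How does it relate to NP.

co-NP is the class of problems whose complement is in NP. A problem is in co-NP if 'no' instances have short proofs. NP and co-NP may or may not be equal. If NP != co-NP, then P != NP. Tautology (is a formula always true?) is in co-NP.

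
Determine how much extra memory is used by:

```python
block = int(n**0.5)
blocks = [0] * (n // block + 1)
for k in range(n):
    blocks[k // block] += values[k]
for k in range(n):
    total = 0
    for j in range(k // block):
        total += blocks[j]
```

Space complexity: O(sqrt(n)).
Storage scales with sqrt(n).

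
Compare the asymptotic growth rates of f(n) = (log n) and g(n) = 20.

f(n) = (log n) grows faster: any unbounded function dominates a constant.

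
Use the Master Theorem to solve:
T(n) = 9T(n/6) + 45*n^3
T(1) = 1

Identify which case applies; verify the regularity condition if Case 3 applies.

a=9, b=6, f(n)=45*n^3.
log_6(9) = 1.226 < 3.
f(n) = Omega(n^(1.226+epsilon)) for some epsilon > 0, so Case 3 is the candidate.
Regularity: a*f(n/b) = 9*45*(n/6)^3 = (9/216)*45*n^3 <= c*f(n) with c = 9/216 < 1. Satisfied.
Case 3: T(n) = Theta(n^3).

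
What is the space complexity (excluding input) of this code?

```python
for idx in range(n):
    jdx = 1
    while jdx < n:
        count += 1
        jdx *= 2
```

Space complexity: O(1).
Only a constant amount of auxiliary storage is used; nothing grows with n.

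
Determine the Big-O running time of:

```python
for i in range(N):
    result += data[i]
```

Time complexity: O(n).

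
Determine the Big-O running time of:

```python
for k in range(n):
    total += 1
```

Time complexity: O(n).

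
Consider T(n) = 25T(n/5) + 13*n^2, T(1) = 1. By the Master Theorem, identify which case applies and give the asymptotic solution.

a=25, b=5, f(n)=13*n^2.
log_5(25) = 2, so n^(log_b(a)) = n^2.
f(n) = Theta(n^2), so Case 2 applies.
T(n) = Theta(n^2 log n).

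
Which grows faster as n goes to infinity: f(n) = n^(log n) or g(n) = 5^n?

g(n) = 5^n grows faster: take logs: log(n^(log n)) = (log n)^2, log(5^n) = n log 5; n dominates (log n)^2.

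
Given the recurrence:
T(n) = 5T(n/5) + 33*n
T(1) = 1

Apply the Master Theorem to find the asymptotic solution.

a=5, b=5, f(n)=33*n. log_5(5) = 1. Case 2: T(n) = O(n log n).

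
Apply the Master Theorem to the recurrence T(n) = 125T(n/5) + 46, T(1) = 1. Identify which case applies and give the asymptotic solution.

a=125, b=5, f(n)=46.
log_5(125) = 3 > 0.
Since f(n) = O(n^0) is polynomially smaller than n^3, Case 1 applies.
T(n) = Theta(n^3).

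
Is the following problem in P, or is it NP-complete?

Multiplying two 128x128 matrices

This problem is in P: the schoolbook algorithm runs in O(n^3).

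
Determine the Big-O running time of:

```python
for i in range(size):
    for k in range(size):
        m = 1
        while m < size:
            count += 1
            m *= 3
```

Time complexity: O(n^2 log n).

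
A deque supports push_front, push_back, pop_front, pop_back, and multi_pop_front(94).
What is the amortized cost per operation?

Assign 2 credits to each push operation. A pop uses 1 saved credit. multi_pop_front(94) uses up to 94 saved credits from previous pushes. Credits never go negative. Amortized cost is O(1).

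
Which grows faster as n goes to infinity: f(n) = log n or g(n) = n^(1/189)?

g(n) = n^(1/189) grows faster: any positive power of n dominates log n.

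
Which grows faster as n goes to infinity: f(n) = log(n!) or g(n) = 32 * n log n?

f(n) = log(n!) and g(n) = 32 * n log n are Theta of each other: Stirling: log(n!) = n log n - n + O(log n) = Theta(n log n); the constant 32 doesn't change the Theta class.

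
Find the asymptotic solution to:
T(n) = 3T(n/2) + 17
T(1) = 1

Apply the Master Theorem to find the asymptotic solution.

a=3, b=2, f(n)=17. log_2(3) = 1.585. Case 1 of Master Theorem: T(n) = O(n^1.585).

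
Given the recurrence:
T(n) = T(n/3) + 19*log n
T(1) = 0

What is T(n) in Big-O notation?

Each of the log_3(n) levels adds O(log n). T(n) = O(log^2 n).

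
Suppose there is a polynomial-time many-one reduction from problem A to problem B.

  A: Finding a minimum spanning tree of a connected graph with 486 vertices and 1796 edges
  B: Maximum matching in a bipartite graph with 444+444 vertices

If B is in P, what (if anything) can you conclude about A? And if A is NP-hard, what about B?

A poly-time reduction A <=_p B means any A-instance can be transformed to a B-instance in poly time.
If B is in P: compose the reduction with B's poly-time algorithm to solve A in poly time, so A is in P.
If A is NP-hard: every NP problem reduces to A, which reduces to B; composing reductions, every NP problem reduces to B, so B is NP-hard.
(Here in fact A is P and B is P.)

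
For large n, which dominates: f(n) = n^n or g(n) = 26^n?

f(n) = n^n grows faster: n^n / 26^n = (n/26)^n -> infinity once n > 26.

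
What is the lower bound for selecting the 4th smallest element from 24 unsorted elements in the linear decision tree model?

Selecting the 4th smallest of 24 elements requires Omega(n) comparisons. Every element must be compared at least once. The BFPRT algorithm achieves O(n), making this tight.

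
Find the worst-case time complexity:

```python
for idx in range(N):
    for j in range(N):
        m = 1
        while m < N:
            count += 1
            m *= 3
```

Time complexity: O(n^2 log n).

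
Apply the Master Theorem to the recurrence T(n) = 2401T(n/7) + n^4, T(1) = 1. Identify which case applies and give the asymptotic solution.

a=2401, b=7, f(n)=n^4.
log_7(2401) = 4, so n^(log_b(a)) = n^4.
f(n) = Theta(n^4), so Case 2 applies.
T(n) = Theta(n^4 log n).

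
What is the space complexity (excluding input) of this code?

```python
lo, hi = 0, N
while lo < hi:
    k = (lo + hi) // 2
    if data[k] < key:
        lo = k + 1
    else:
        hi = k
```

Space complexity: O(1).
Only a constant amount of auxiliary storage is used; nothing grows with n.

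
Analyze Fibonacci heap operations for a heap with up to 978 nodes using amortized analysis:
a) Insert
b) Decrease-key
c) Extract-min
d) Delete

Fibonacci heaps use lazy consolidation. Potential function Phi = t + 2m (t = number of trees, m = marked nodes).
- Insert: O(1) actual, Delta Phi = +1 (one new tree) => O(1) amortized.
- Decrease-key: with c cascading cuts, actual cost is O(c); Delta Phi <= c - 2(c-1) + 2 = 4 - c (c new trees; >= c-1 marks cleared; <= 1 new mark). Amortized O(c) + (4 - c) = O(1).
- Extract-min: O(D(n) + t) actual; consolidation drops t to <= D(n)+1, so Delta Phi pays for the t term. D(n) = O(log n) for n = 978 => O(log n) amortized.
- Delete: decrease-key to -inf then extract-min = O(log n).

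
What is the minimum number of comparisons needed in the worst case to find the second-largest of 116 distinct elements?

Lower bound: finding the max needs 116-1 comparisons. By the adversary weight-doubling argument, the max must personally win >= ceil(log_2(116)) = 7 comparisons; the 2nd-largest is among those 7 losers, needing 7-1 more comparisons. Total >= 116-1 + 7-1 = 121. A balanced knockout tournament achieves this.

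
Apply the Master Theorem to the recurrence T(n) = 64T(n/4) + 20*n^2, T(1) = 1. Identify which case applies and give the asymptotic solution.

a=64, b=4, f(n)=20*n^2.
log_4(64) = 3 > 2.
Since f(n) = O(n^2) is polynomially smaller than n^3, Case 1 applies.
T(n) = Theta(n^3).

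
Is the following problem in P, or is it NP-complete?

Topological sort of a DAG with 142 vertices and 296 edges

This problem is in P: DFS-based topological sort runs in O(V+E).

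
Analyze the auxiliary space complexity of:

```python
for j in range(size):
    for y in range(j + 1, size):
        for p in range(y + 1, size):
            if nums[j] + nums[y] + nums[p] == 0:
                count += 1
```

Space complexity: O(1).
Only a constant amount of auxiliary storage is used; nothing grows with n.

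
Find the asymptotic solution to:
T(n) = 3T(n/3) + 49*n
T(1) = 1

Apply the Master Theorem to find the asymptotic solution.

a=3, b=3, f(n)=49*n. log_3(3) = 1. Case 2: T(n) = O(n log n).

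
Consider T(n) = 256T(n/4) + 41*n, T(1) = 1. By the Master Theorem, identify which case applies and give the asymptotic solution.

a=256, b=4, f(n)=41*n.
log_4(256) = 4 > 1.
Since f(n) = O(n^1) is polynomially smaller than n^4, Case 1 applies.
T(n) = Theta(n^4).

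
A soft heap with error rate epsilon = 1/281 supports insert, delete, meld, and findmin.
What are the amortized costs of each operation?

Soft heaps (Chazelle) allow up to an epsilon = 1/281 fraction of elements to have corrupted (raised) keys. Insert is O(log(1/epsilon)) = O(log 281) amortized -- the structure maintains heap-ordered binary trees of rank bounded by O(log(1/epsilon)). Meld concatenates root lists: O(1) amortized. Delete and findmin are O(1) amortized.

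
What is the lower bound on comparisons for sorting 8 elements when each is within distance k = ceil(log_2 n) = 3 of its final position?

Partition the 8 positions into floor(n/k) blocks of k = 3 consecutive positions; any permutation within a block keeps every element within k of its final position, so there are at least (k!)^(n/k) distinguishable inputs. Lower bound: log_2((k!)^(n/k)) = (n/k) * log_2(k!) = Theta(n log k); with k = ceil(log_2 n), this is Omega(n log log n).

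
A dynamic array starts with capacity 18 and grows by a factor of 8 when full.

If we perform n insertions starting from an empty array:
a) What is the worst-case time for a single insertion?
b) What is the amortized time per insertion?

(a) Worst-case single insertion: O(n) -- when the array is full at capacity c, the resize copies all c elements, and c can be Theta(n).
(b) Resizes happen at sizes 18, 144, 1152, ... Total copy cost for n insertions: 18 + 144 + ... = O(n) (geometric series with ratio 1/8). Amortized cost per insertion: O(n)/n = O(1).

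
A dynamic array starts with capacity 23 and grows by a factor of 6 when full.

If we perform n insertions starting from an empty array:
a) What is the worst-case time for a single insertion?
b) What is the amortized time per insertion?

(a) Worst-case single insertion: O(n) -- when the array is full at capacity c, the resize copies all c elements, and c can be Theta(n).
(b) Resizes happen at sizes 23, 138, 828, ... Total copy cost for n insertions: 23 + 138 + ... = O(n) (geometric series with ratio 1/6). Amortized cost per insertion: O(n)/n = O(1).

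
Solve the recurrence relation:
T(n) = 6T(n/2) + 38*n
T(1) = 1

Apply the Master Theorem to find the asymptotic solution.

a=6, b=2, f(n)=38*n. log_2(6) = 2.585. Case 1 of Master Theorem: T(n) = O(n^2.585).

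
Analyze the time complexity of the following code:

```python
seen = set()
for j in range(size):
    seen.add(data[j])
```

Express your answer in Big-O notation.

Time complexity: O(n).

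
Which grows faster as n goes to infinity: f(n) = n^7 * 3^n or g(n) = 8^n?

g(n) = 8^n grows faster: 8^n / (n^7 3^n) = (8/3)^n / n^7 -> infinity since 8/3 > 1.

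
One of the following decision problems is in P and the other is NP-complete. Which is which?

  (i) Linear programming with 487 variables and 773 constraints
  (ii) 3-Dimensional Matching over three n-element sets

(i) is P: the ellipsoid and interior-point methods run in polynomial time.
(ii) is NP-complete: one of Karp's 21 NP-complete problems.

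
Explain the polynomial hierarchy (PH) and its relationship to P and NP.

The polynomial hierarchy is a tower of complexity classes: Sigma_0^P = Pi_0^P = P, Sigma_1^P = NP, Pi_1^P = co-NP, and Sigma_{k+1}^P = NP^{Sigma_k^P}. PH is contained in PSPACE. If any level collapses (Sigma_k = Pi_k), the entire hierarchy collapses to that level.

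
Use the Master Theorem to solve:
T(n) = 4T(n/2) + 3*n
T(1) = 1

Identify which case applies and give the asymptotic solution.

a=4, b=2, f(n)=3*n.
log_2(4) = 2 > 1.
Since f(n) = O(n^1) is polynomially smaller than n^2, Case 1 applies.
T(n) = Theta(n^2).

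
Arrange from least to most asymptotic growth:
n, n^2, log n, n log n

Ordered by growth rate: log n < n < n log n < n^2.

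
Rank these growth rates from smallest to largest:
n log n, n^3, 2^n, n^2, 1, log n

Ordered by growth rate: 1 < log n < n log n < n^2 < n^3 < 2^n.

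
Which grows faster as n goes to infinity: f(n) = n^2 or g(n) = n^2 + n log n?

f(n) = n^2 and g(n) = n^2 + n log n are Theta of each other: the lower-order n log n term is o(n^2); both are Theta(n^2).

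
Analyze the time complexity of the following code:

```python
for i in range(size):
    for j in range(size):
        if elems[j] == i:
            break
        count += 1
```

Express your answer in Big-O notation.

Time complexity: O(n^2).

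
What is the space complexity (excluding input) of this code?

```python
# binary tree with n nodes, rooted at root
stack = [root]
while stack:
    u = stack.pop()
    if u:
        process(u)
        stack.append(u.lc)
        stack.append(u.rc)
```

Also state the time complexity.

Space complexity: O(n).
Auxiliary storage grows linearly with the input size n in the worst case.
Time complexity: O(n).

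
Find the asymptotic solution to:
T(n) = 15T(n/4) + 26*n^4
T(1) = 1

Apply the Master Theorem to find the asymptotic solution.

a=15, b=4, f(n)=26*n^4. log_4(15) = 1.953 < 4. Case 3: T(n) = O(n^4).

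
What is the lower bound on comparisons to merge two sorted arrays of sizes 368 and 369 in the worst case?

Adversary: with |368 - 369| <= 1 the inputs can be fully interleaved so that every adjacent pair in the merged output comes from different arrays. Then each of the 736 adjacent pairs must be directly compared, or the algorithm cannot determine their relative order. Standard merge meets this bound.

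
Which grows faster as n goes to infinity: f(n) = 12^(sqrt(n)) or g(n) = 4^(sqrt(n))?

f(n) = 12^(sqrt(n)) grows faster: ratio is (12/4)^(sqrt(n)) -> infinity since 12/4 > 1.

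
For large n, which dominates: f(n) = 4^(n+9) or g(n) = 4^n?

f(n) = 4^(n+9) and g(n) = 4^n are Theta of each other: 4^(n+9) = 4^9 * 4^n = Theta(4^n).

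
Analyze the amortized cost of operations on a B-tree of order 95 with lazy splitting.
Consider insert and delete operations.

In a B-tree of order 95, a node splits when it has 95 keys. With lazy splitting, we use potential Phi = number of full nodes + number of near-empty nodes. Each split costs O(1) but reduces potential. Between splits, at least 47 insertions must occur in that node. Amortized structural cost is O(1) per operation, plus O(log_95 n) traversal.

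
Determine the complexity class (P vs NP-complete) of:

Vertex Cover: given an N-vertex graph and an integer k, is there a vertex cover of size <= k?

This problem is NP-complete: one of Karp's 21 NP-complete problems (with k part of the input; for any fixed constant k it is in P).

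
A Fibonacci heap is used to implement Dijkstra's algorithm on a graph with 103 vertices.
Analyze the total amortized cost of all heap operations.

Dijkstra performs 103 insert, 103 extract-min, and at most E decrease-key operations. With Fibonacci heap: insert O(1) amortized, extract-min O(log n) amortized, decrease-key O(1) amortized. Total with n = 103: O(n * 1 + n * log n + E * 1) = O(n log n + E).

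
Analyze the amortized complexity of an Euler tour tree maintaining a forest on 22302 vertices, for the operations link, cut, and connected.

An Euler tour tree stores each tree's Euler tour as a balanced BST keyed by tour position. On 22302 vertices: link concatenates two tours via O(1) splits/joins of size <= 2*22302 (O(log n)); cut splits the tour at the two occurrences of the edge (O(log n)); connected compares BST roots (O(log n) to find the root). All O(log n) amortized.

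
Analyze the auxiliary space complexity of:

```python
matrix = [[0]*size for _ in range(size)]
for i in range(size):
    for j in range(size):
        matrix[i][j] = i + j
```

Space complexity: O(n^2).
A 2D structure of size n x n is allocated.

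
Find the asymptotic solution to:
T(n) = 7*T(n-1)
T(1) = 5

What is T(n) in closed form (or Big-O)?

Each step multiplies by 7. T(n) = T(1)*7^(n-1) = 5*7^(n-1).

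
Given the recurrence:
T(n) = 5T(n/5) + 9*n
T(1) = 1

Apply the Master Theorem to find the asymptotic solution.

a=5, b=5, f(n)=9*n. log_5(5) = 1. Case 2: T(n) = O(n log n).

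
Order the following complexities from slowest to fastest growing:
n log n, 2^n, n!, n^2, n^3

Ordered by growth rate: n log n < n^2 < n^3 < 2^n < n!.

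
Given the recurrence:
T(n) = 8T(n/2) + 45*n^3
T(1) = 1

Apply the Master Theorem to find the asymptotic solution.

a=8, b=2, f(n)=45*n^3. log_2(8) = 3. Case 2: T(n) = O(n^3 log n).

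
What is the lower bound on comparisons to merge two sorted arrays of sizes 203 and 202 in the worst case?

Adversary: with |203 - 202| <= 1 the inputs can be fully interleaved so that every adjacent pair in the merged output comes from different arrays. Then each of the 404 adjacent pairs must be directly compared, or the algorithm cannot determine their relative order. Standard merge meets this bound.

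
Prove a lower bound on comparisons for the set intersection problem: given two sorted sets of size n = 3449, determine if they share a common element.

For two sorted arrays of size n = 3449, any correct algorithm must examine Omega(n) elements. If fewer are examined, an adversary places a common element in an unexamined gap. A merge-based scan achieves O(n), so the bound is tight.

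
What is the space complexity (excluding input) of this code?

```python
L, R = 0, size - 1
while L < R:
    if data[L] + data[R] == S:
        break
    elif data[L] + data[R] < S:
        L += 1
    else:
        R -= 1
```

Space complexity: O(1).
Only a constant amount of auxiliary storage is used; nothing grows with n.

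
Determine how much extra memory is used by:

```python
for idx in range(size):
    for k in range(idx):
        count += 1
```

Space complexity: O(1).
Only a constant amount of auxiliary storage is used; nothing grows with n.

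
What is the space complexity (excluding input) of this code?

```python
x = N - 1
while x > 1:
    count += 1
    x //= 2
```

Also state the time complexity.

Space complexity: O(1).
Only a constant amount of auxiliary storage is used; nothing grows with n.
Time complexity: O(log n).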